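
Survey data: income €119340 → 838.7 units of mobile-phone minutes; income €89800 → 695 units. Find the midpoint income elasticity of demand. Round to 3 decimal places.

0.663

ΔQ = 695 − 838.7 = -143.7; midpoint Q̄ = (838.7 + 695)/2 = 766.85.
ΔI = 89800 − 119340 = -29540; midpoint Ī = (119340 + 89800)/2 = 104570.
η = (ΔQ/Q̄) ÷ (ΔI/Ī) = (-143.7/766.85) ÷ (-29540/104570) = 0.663.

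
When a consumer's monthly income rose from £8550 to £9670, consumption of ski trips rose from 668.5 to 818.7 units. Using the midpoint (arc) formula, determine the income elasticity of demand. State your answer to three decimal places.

1.643

ΔQ = 818.7 − 668.5 = 150.2; midpoint Q̄ = (668.5 + 818.7)/2 = 743.6.
ΔI = 9670 − 8550 = 1120; midpoint Ī = (8550 + 9670)/2 = 9110.
η = (ΔQ/Q̄) ÷ (ΔI/Ī) = (150.2/743.6) ÷ (1120/9110) = 1.643.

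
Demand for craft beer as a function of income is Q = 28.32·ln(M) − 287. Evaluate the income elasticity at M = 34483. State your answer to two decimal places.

At M = 34483: Q = 8.894.
dQ/dM = 28.32/M = 0.000821274 at this income.
η = (dQ/dM)·(M/Q) = 0.000821274 × (34483/8.894) = 3.18.

3.18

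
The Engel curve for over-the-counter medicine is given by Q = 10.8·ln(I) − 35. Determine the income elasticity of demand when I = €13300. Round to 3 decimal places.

0.160

At I = 13300: Q = 67.552.
dQ/dI = 10.8/I = 0.00081203 at this income.
η = (dQ/dI)·(I/Q) = 0.00081203 × (13300/67.552) = 0.160.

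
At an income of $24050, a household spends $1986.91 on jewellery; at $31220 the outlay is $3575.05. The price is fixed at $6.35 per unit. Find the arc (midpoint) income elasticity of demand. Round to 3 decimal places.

With a constant price, Q₁ = 1986.91/6.35 = 312.899 and Q₂ = 3575.05/6.35 = 563.000 (equivalently, work directly with expenditure since P cancels).
Midpoint %ΔQ = (3575.05 − 1986.91)/2780.98 = 0.57107; midpoint %ΔI = (31220 − 24050)/27635 = 0.25945.
η = 0.57107 / 0.25945 = 2.201.

2.201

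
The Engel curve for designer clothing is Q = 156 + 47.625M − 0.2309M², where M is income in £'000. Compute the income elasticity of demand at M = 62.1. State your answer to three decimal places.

0.529

At M = 62.1: Q = 2223.0674.
dQ/dM = 47.625 − 0.4618M = 18.94722.
η = (dQ/dM)·(M/Q) = 18.94722 × (62.1/2223.0674) = 0.529.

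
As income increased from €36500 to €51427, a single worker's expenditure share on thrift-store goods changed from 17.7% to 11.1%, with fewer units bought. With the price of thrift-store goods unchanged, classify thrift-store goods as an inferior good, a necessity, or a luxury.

Quantity demanded falls as income rises, so η < 0.

inferior good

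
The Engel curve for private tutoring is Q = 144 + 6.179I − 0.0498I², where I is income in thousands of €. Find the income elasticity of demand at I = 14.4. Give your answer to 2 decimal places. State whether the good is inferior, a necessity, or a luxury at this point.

At I = 14.4: Q = 222.6511.
dQ/dI = 6.179 − 0.0996I = 4.74476.
η = (dQ/dI)·(I/Q) = 4.74476 × (14.4/222.6511) = 0.31.
0 < η < 1 ⇒ necessity.

0.31 (necessity)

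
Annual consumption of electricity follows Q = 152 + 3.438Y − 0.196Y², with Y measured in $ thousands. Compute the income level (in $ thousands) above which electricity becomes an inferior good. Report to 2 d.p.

dQ/dY = 3.438 − 0.392Y.
The good is inferior where dQ/dY < 0. Setting dQ/dY = 0 gives Y = 3.438 / 0.392 = 8.77.

8.77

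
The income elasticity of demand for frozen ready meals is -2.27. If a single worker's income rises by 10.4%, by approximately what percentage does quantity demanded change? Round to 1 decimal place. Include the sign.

%ΔQ ≈ η × %ΔI = -2.27 × 10.4% = -23.6%.

-23.6%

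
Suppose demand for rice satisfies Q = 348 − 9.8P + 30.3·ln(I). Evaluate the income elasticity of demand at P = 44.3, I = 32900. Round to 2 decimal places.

0.13

At P = 44.3, I = 32900: Q = 229.017.
Holding P constant, ∂Q/∂I = 30.3/I = 0.000920973.
η_I = (∂Q/∂I)·(I/Q) = 0.000920973 × (32900/229.017) = 0.13.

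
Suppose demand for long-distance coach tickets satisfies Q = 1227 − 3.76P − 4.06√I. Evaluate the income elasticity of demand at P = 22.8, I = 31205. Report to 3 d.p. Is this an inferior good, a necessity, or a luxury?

At P = 22.8, I = 31205: Q = 424.076.
Holding P constant, ∂Q/∂I = -4.06/(2√I) = -0.0114917.
η_I = (∂Q/∂I)·(I/Q) = -0.0114917 × (31205/424.076) = -0.846.
Since η < 0, this is an inferior good.

-0.846 (inferior good)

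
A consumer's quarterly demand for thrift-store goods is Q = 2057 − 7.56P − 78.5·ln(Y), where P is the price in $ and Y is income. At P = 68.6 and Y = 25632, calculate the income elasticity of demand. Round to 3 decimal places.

-0.106

At P = 68.6, Y = 25632: Q = 741.484.
Holding P constant, ∂Q/∂Y = -78.5/Y = -0.00306258.
η_Y = (∂Q/∂Y)·(Y/Q) = -0.00306258 × (25632/741.484) = -0.106.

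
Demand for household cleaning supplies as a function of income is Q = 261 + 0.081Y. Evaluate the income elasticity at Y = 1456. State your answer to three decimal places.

0.311

At Y = 1456: Q = 378.936.
dQ/dY = 0.081.
η = (dQ/dY)·(Y/Q) = 0.081 × (1456/378.936) = 0.311.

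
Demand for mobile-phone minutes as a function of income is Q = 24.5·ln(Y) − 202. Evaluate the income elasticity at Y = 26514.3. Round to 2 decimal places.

0.52

At Y = 26514.3: Q = 47.543.
dQ/dY = 24.5/Y = 0.00092403 at this income.
η = (dQ/dY)·(Y/Q) = 0.00092403 × (26514.3/47.543) = 0.52.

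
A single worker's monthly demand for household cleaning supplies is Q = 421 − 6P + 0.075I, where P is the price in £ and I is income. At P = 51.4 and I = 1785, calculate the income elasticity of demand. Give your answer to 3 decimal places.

0.543

At P = 51.4, I = 1785: Q = 246.475.
Holding P constant, ∂Q/∂I = 0.075.
η_I = (∂Q/∂I)·(I/Q) = 0.075 × (1785/246.475) = 0.543.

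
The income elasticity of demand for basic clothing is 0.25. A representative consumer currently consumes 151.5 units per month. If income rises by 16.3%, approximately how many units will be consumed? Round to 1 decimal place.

157.7

%ΔQ ≈ η × %ΔI = 0.25 × 16.3% = 4.075%.
New Q ≈ 151.5 × (1 + 0.04075) = 157.7.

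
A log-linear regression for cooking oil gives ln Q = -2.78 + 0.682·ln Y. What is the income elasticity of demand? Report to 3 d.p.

0.682

In a log-linear demand, the coefficient on ln Y is the income elasticity.
So η = 0.682.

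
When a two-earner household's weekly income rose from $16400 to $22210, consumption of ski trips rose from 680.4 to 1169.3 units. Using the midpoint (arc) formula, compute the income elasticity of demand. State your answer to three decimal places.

ΔQ = 1169.3 − 680.4 = 488.9; midpoint Q̄ = (680.4 + 1169.3)/2 = 924.85.
ΔI = 22210 − 16400 = 5810; midpoint Ī = (16400 + 22210)/2 = 19305.
η = (ΔQ/Q̄) ÷ (ΔI/Ī) = (488.9/924.85) ÷ (5810/19305) = 1.756.

1.756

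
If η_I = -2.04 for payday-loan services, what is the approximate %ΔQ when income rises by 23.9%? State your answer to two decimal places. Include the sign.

-48.76%

%ΔQ ≈ η × %ΔI = -2.04 × 23.9% = -48.76%.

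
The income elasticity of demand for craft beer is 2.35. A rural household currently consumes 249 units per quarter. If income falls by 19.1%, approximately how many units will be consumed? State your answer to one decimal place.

137.2

%ΔQ ≈ η × %ΔI = 2.35 × (-19.1%) = -44.885%.
New Q ≈ 249 × (1 − 0.44885) = 137.2.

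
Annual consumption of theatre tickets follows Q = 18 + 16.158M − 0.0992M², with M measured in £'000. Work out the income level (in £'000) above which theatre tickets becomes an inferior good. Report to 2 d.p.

dQ/dM = 16.158 − 0.1984M.
The good is inferior where dQ/dM < 0. Setting dQ/dM = 0 gives M = 16.158 / 0.1984 = 81.44.

81.44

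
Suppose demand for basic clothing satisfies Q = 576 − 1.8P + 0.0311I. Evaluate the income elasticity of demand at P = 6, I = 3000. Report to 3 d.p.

0.142

At P = 6, I = 3000: Q = 658.500.
Holding P constant, ∂Q/∂I = 0.0311.
η_I = (∂Q/∂I)·(I/Q) = 0.0311 × (3000/658.500) = 0.142.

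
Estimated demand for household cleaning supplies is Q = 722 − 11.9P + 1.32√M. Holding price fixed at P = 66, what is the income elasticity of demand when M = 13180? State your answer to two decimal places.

At P = 66, M = 13180: Q = 88.142.
Holding P constant, ∂Q/∂M = 1.32/(2√M) = 0.00574892.
η_M = (∂Q/∂M)·(M/Q) = 0.00574892 × (13180/88.142) = 0.86.

0.86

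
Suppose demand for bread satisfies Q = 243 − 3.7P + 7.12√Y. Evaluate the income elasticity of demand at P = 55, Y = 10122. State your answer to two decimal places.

At P = 55, Y = 10122: Q = 755.830.
Holding P constant, ∂Q/∂Y = 7.12/(2√Y) = 0.0353848.
η_Y = (∂Q/∂Y)·(Y/Q) = 0.0353848 × (10122/755.830) = 0.47.

0.47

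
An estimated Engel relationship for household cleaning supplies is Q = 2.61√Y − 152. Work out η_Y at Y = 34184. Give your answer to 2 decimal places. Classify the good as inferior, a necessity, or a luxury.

At Y = 34184: Q = 330.561.
dQ/dY = 2.61/(2√Y) = 0.00705828 at this income.
η = (dQ/dY)·(Y/Q) = 0.00705828 × (34184/330.561) = 0.73.
Since 0 < η < 1, the good is a necessity.

0.73 (necessity)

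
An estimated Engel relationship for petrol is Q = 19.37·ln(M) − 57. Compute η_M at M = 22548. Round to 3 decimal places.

0.141

At M = 22548: Q = 137.153.
dQ/dM = 19.37/M = 0.000859056 at this income.
η = (dQ/dM)·(M/Q) = 0.000859056 × (22548/137.153) = 0.141.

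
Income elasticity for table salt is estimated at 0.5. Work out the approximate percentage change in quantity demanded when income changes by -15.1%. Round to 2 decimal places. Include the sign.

-7.55%

%ΔQ ≈ η × %ΔI = 0.5 × (-15.1%) = -7.55%.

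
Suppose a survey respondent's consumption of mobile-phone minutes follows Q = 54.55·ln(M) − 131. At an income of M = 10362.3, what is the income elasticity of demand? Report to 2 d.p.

0.15

At M = 10362.3: Q = 373.365.
dQ/dM = 54.55/M = 0.00526428 at this income.
η = (dQ/dM)·(M/Q) = 0.00526428 × (10362.3/373.365) = 0.15.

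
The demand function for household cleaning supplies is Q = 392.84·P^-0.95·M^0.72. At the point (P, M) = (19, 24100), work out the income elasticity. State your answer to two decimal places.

For a multiplicative demand Q = A·P^α·M^β, the income elasticity is β everywhere.
Here β = 0.72, so η = 0.72.

0.72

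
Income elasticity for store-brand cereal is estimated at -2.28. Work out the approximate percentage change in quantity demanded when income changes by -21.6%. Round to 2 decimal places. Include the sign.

49.25%

%ΔQ ≈ η × %ΔI = -2.28 × (-21.6%) = 49.25%.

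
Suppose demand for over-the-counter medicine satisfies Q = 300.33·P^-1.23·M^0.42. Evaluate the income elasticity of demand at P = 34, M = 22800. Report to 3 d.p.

0.420

For a multiplicative demand Q = A·P^α·M^β, the income elasticity is β everywhere.
Here β = 0.42, so η = 0.420.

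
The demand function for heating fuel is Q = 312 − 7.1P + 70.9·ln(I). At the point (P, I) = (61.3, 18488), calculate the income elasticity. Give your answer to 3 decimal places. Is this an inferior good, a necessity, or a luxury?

At P = 61.3, I = 18488: Q = 573.354.
Holding P constant, ∂Q/∂I = 70.9/I = 0.00383492.
η_I = (∂Q/∂I)·(I/Q) = 0.00383492 × (18488/573.354) = 0.124.
Since 0 < η < 1, this is a necessity.

0.124 (necessity)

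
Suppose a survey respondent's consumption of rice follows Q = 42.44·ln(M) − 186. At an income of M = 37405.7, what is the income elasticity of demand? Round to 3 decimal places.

At M = 37405.7: Q = 260.875.
dQ/dM = 42.44/M = 0.00113459 at this income.
η = (dQ/dM)·(M/Q) = 0.00113459 × (37405.7/260.875) = 0.163.

0.163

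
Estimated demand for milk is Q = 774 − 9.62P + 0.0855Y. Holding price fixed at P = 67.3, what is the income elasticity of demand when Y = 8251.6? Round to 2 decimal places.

0.85

At P = 67.3, Y = 8251.6: Q = 832.086.
Holding P constant, ∂Q/∂Y = 0.0855.
η_Y = (∂Q/∂Y)·(Y/Q) = 0.0855 × (8251.6/832.086) = 0.85.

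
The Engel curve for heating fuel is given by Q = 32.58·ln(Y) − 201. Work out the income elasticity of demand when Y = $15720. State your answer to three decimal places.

At Y = 15720: Q = 113.810.
dQ/dY = 32.58/Y = 0.00207252 at this income.
η = (dQ/dY)·(Y/Q) = 0.00207252 × (15720/113.810) = 0.286.

0.286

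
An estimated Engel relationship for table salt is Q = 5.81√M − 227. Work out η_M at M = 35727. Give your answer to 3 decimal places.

At M = 35727: Q = 871.182.
dQ/dM = 5.81/(2√M) = 0.0153691 at this income.
η = (dQ/dM)·(M/Q) = 0.0153691 × (35727/871.182) = 0.630.

0.630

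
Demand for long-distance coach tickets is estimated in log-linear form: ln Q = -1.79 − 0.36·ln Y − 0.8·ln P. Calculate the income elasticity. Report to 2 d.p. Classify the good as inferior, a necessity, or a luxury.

In a log-linear demand, the coefficient on ln Y is the income elasticity.
So η = -0.36.
η < 0 ⇒ inferior good.

-0.36 (inferior good)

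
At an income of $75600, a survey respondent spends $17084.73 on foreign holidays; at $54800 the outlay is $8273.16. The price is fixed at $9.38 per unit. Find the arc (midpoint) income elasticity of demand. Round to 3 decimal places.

With a constant price, Q₁ = 17084.73/9.38 = 1821.400 and Q₂ = 8273.16/9.38 = 882.000 (equivalently, work directly with expenditure since P cancels).
Midpoint %ΔQ = (8273.16 − 17084.73)/12678.95 = -0.69498; midpoint %ΔI = (54800 − 75600)/65200 = -0.31902.
η = -0.69498 / -0.31902 = 2.178.

2.178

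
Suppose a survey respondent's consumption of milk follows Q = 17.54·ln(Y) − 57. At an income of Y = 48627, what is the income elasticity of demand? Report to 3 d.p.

At Y = 48627: Q = 132.291.
dQ/dY = 17.54/Y = 0.000360705 at this income.
η = (dQ/dY)·(Y/Q) = 0.000360705 × (48627/132.291) = 0.133.

0.133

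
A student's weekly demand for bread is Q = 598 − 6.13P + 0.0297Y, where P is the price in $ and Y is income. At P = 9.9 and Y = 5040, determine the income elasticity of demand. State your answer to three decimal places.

At P = 9.9, Y = 5040: Q = 687.001.
Holding P constant, ∂Q/∂Y = 0.0297.
η_Y = (∂Q/∂Y)·(Y/Q) = 0.0297 × (5040/687.001) = 0.218.

0.218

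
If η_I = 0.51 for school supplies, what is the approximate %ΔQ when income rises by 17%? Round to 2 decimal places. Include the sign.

%ΔQ ≈ η × %ΔI = 0.51 × 17% = 8.67%.

8.67%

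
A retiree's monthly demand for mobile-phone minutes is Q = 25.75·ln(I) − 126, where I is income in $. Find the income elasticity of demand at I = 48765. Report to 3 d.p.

0.169

At I = 48765: Q = 151.965.
dQ/dI = 25.75/I = 0.000528043 at this income.
η = (dQ/dI)·(I/Q) = 0.000528043 × (48765/151.965) = 0.169.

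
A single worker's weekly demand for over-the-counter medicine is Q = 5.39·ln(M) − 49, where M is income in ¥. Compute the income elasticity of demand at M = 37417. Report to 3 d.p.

0.695

At M = 37417: Q = 7.756.
dQ/dM = 5.39/M = 0.000144052 at this income.
η = (dQ/dM)·(M/Q) = 0.000144052 × (37417/7.756) = 0.695.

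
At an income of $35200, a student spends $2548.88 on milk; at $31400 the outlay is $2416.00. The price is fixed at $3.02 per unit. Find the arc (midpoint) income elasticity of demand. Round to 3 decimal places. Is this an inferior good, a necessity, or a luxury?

With a constant price, Q₁ = 2548.88/3.02 = 844.000 and Q₂ = 2416.00/3.02 = 800.000 (equivalently, work directly with expenditure since P cancels).
Midpoint %ΔQ = (2416.00 − 2548.88)/2482.44 = -0.05353; midpoint %ΔI = (31400 − 35200)/33300 = -0.11411.
η = -0.05353 / -0.11411 = 0.469.
0 < η < 1 ⇒ necessity.

0.469 (necessity)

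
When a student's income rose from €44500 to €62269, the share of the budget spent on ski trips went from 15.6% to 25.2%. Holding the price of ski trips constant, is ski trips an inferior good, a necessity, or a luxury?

luxury

The budget share rises as income rises, so η > 1.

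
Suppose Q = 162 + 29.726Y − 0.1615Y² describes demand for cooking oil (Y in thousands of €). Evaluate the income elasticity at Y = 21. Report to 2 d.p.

At Y = 21: Q = 715.0245.
dQ/dY = 29.726 − 0.323Y = 22.94300.
η = (dQ/dY)·(Y/Q) = 22.94300 × (21/715.0245) = 0.67.

0.67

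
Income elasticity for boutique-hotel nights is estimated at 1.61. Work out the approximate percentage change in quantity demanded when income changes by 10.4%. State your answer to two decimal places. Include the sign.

16.74%

%ΔQ ≈ η × %ΔI = 1.61 × 10.4% = 16.74%.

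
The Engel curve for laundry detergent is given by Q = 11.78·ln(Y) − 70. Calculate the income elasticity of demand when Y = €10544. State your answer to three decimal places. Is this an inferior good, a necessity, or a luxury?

At Y = 10544: Q = 39.122.
dQ/dY = 11.78/Y = 0.00111722 at this income.
η = (dQ/dY)·(Y/Q) = 0.00111722 × (10544/39.122) = 0.301.
Since 0 < η < 1, the good is a necessity.

0.301 (necessity)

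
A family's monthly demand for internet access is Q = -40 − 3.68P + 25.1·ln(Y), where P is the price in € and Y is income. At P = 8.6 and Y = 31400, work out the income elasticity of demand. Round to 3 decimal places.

0.133

At P = 8.6, Y = 31400: Q = 188.252.
Holding P constant, ∂Q/∂Y = 25.1/Y = 0.000799363.
η_Y = (∂Q/∂Y)·(Y/Q) = 0.000799363 × (31400/188.252) = 0.133.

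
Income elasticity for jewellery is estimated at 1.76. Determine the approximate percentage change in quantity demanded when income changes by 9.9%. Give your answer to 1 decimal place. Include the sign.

%ΔQ ≈ η × %ΔI = 1.76 × 9.9% = 17.4%.

17.4%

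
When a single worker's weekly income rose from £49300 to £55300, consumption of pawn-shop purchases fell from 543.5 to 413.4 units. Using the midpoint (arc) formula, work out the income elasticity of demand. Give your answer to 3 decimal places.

ΔQ = 413.4 − 543.5 = -130.1; midpoint Q̄ = (543.5 + 413.4)/2 = 478.45.
ΔI = 55300 − 49300 = 6000; midpoint Ī = (49300 + 55300)/2 = 52300.
η = (ΔQ/Q̄) ÷ (ΔI/Ī) = (-130.1/478.45) ÷ (6000/52300) = -2.370.

-2.370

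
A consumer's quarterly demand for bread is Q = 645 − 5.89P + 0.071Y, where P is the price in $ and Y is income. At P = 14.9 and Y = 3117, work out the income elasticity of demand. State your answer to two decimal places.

0.28

At P = 14.9, Y = 3117: Q = 778.546.
Holding P constant, ∂Q/∂Y = 0.071.
η_Y = (∂Q/∂Y)·(Y/Q) = 0.071 × (3117/778.546) = 0.28.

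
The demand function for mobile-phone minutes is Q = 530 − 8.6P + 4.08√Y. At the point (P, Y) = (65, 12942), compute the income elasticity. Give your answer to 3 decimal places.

At P = 65, Y = 12942: Q = 435.153.
Holding P constant, ∂Q/∂Y = 4.08/(2√Y) = 0.017932.
η_Y = (∂Q/∂Y)·(Y/Q) = 0.017932 × (12942/435.153) = 0.533.

0.533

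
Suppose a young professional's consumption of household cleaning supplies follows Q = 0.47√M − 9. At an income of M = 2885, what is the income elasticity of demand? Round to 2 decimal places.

At M = 2885: Q = 16.245.
dQ/dM = 0.47/(2√M) = 0.00437517 at this income.
η = (dQ/dM)·(M/Q) = 0.00437517 × (2885/16.245) = 0.78.

0.78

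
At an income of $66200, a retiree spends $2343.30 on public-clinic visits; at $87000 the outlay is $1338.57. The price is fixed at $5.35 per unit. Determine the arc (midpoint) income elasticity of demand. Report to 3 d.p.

-2.010

With a constant price, Q₁ = 2343.30/5.35 = 438.000 and Q₂ = 1338.57/5.35 = 250.200 (equivalently, work directly with expenditure since P cancels).
Midpoint %ΔQ = (1338.57 − 2343.30)/1840.94 = -0.54577; midpoint %ΔI = (87000 − 66200)/76600 = 0.27154.
η = -0.54577 / 0.27154 = -2.010.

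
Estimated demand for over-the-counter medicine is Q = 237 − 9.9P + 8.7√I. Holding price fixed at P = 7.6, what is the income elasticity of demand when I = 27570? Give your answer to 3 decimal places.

At P = 7.6, I = 27570: Q = 1606.327.
Holding P constant, ∂Q/∂I = 8.7/(2√I) = 0.0261982.
η_I = (∂Q/∂I)·(I/Q) = 0.0261982 × (27570/1606.327) = 0.450.

0.450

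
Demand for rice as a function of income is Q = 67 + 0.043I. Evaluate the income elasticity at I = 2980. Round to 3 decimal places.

0.657

At I = 2980: Q = 195.140.
dQ/dI = 0.043.
η = (dQ/dI)·(I/Q) = 0.043 × (2980/195.140) = 0.657.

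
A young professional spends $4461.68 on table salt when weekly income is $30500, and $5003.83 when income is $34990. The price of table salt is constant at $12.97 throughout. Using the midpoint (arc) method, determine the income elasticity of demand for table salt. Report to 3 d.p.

With a constant price, Q₁ = 4461.68/12.97 = 344.000 and Q₂ = 5003.83/12.97 = 385.800 (equivalently, work directly with expenditure since P cancels).
Midpoint %ΔQ = (5003.83 − 4461.68)/4732.76 = 0.11455; midpoint %ΔI = (34990 − 30500)/32745 = 0.13712.
η = 0.11455 / 0.13712 = 0.835.

0.835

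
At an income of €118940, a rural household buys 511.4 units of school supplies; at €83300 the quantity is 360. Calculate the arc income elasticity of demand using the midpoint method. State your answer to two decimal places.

ΔQ = 360 − 511.4 = -151.4; midpoint Q̄ = (511.4 + 360)/2 = 435.7.
ΔI = 83300 − 118940 = -35640; midpoint Ī = (118940 + 83300)/2 = 101120.
η = (ΔQ/Q̄) ÷ (ΔI/Ī) = (-151.4/435.7) ÷ (-35640/101120) = 0.99.

0.99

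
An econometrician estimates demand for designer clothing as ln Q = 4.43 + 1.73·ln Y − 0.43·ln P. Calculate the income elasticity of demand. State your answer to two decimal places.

1.73

In a log-linear demand, the coefficient on ln Y is the income elasticity.
So η = 1.73.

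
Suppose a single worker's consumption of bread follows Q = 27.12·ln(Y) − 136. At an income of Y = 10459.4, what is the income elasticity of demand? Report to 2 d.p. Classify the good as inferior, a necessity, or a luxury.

At Y = 10459.4: Q = 115.003.
dQ/dY = 27.12/Y = 0.00259288 at this income.
η = (dQ/dY)·(Y/Q) = 0.00259288 × (10459.4/115.003) = 0.24.
Since 0 < η < 1, the good is a necessity.

0.24 (necessity)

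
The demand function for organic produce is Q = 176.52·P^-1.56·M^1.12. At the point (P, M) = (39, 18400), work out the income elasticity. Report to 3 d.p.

1.120

For a multiplicative demand Q = A·P^α·M^β, the income elasticity is β everywhere.
Here β = 1.12, so η = 1.120.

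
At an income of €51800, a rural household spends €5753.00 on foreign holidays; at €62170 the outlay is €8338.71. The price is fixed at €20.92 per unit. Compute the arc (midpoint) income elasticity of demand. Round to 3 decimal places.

2.017

With a constant price, Q₁ = 5753.00/20.92 = 275.000 and Q₂ = 8338.71/20.92 = 398.600 (equivalently, work directly with expenditure since P cancels).
Midpoint %ΔQ = (8338.71 − 5753.00)/7045.86 = 0.36698; midpoint %ΔI = (62170 − 51800)/56985 = 0.18198.
η = 0.36698 / 0.18198 = 2.017.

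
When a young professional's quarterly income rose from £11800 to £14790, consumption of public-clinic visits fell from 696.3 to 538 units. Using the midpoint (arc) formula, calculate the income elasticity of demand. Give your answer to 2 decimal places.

-1.14

ΔQ = 538 − 696.3 = -158.3; midpoint Q̄ = (696.3 + 538)/2 = 617.15.
ΔI = 14790 − 11800 = 2990; midpoint Ī = (11800 + 14790)/2 = 13295.
η = (ΔQ/Q̄) ÷ (ΔI/Ī) = (-158.3/617.15) ÷ (2990/13295) = -1.14.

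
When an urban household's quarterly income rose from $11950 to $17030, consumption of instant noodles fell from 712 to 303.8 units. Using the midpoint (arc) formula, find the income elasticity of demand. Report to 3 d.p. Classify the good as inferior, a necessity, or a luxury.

-2.292 (inferior good)

ΔQ = 303.8 − 712 = -408.2; midpoint Q̄ = (712 + 303.8)/2 = 507.9.
ΔI = 17030 − 11950 = 5080; midpoint Ī = (11950 + 17030)/2 = 14490.
η = (ΔQ/Q̄) ÷ (ΔI/Ī) = (-408.2/507.9) ÷ (5080/14490) = -2.292.
η < 0 ⇒ inferior good.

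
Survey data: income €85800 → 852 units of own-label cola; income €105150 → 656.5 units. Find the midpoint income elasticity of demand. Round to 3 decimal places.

ΔQ = 656.5 − 852 = -195.5; midpoint Q̄ = (852 + 656.5)/2 = 754.25.
ΔI = 105150 − 85800 = 19350; midpoint Ī = (85800 + 105150)/2 = 95475.
η = (ΔQ/Q̄) ÷ (ΔI/Ī) = (-195.5/754.25) ÷ (19350/95475) = -1.279.

-1.279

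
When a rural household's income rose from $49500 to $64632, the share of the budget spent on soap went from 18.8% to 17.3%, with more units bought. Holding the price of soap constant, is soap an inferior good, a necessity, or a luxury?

necessity

Quantity rises but the budget share falls as income rises, so 0 < η < 1.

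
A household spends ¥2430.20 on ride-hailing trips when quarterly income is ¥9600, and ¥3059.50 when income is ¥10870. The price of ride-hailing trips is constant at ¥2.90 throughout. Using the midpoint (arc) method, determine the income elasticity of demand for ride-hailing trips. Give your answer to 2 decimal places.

1.85

With a constant price, Q₁ = 2430.20/2.90 = 838.000 and Q₂ = 3059.50/2.90 = 1055.000 (equivalently, work directly with expenditure since P cancels).
Midpoint %ΔQ = (3059.50 − 2430.20)/2744.85 = 0.22927; midpoint %ΔI = (10870 − 9600)/10235 = 0.12408.
η = 0.22927 / 0.12408 = 1.85.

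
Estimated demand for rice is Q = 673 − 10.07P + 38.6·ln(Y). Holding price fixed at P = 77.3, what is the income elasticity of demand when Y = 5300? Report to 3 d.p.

0.171

At P = 77.3, Y = 5300: Q = 225.602.
Holding P constant, ∂Q/∂Y = 38.6/Y = 0.00728302.
η_Y = (∂Q/∂Y)·(Y/Q) = 0.00728302 × (5300/225.602) = 0.171.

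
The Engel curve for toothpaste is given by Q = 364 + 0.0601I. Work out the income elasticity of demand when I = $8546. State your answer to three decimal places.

0.585

At I = 8546: Q = 877.615.
dQ/dI = 0.0601.
η = (dQ/dI)·(I/Q) = 0.0601 × (8546/877.615) = 0.585.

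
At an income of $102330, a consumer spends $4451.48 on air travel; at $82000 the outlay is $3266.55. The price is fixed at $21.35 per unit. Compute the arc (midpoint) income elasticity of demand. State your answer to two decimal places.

With a constant price, Q₁ = 4451.48/21.35 = 208.500 and Q₂ = 3266.55/21.35 = 153.000 (equivalently, work directly with expenditure since P cancels).
Midpoint %ΔQ = (3266.55 − 4451.48)/3859.02 = -0.30706; midpoint %ΔI = (82000 − 102330)/92165 = -0.22058.
η = -0.30706 / -0.22058 = 1.39.

1.39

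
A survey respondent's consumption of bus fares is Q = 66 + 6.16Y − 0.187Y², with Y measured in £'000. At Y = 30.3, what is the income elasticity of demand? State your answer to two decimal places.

At Y = 30.3: Q = 80.9652.
dQ/dY = 6.16 − 0.374Y = -5.17220.
η = (dQ/dY)·(Y/Q) = -5.17220 × (30.3/80.9652) = -1.94.

-1.94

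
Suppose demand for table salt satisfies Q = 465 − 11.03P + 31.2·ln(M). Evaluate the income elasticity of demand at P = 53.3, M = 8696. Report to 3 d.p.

0.195

At P = 53.3, M = 8696: Q = 160.104.
Holding P constant, ∂Q/∂M = 31.2/M = 0.00358786.
η_M = (∂Q/∂M)·(M/Q) = 0.00358786 × (8696/160.104) = 0.195.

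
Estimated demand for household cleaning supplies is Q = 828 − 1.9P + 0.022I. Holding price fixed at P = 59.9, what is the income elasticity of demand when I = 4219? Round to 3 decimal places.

At P = 59.9, I = 4219: Q = 807.008.
Holding P constant, ∂Q/∂I = 0.022.
η_I = (∂Q/∂I)·(I/Q) = 0.022 × (4219/807.008) = 0.115.

0.115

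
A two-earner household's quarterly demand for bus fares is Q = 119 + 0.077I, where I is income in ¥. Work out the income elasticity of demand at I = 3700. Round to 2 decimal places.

At I = 3700: Q = 403.900.
dQ/dI = 0.077.
η = (dQ/dI)·(I/Q) = 0.077 × (3700/403.900) = 0.71.

0.71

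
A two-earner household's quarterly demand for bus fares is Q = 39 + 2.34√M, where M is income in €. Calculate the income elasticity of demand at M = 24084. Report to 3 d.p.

0.452

At M = 24084: Q = 402.145.
dQ/dM = 2.34/(2√M) = 0.00753914 at this income.
η = (dQ/dM)·(M/Q) = 0.00753914 × (24084/402.145) = 0.452.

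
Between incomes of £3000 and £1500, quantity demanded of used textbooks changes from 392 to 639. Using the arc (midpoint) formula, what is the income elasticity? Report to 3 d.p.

-0.719

ΔQ = 639 − 392 = 247; midpoint Q̄ = (392 + 639)/2 = 515.5.
ΔI = 1500 − 3000 = -1500; midpoint Ī = (3000 + 1500)/2 = 2250.
η = (ΔQ/Q̄) ÷ (ΔI/Ī) = (247/515.5) ÷ (-1500/2250) = -0.719.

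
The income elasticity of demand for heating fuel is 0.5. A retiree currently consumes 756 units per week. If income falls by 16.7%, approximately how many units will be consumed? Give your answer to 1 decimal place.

%ΔQ ≈ η × %ΔI = 0.5 × (-16.7%) = -8.35%.
New Q ≈ 756 × (1 − 0.0835) = 692.9.

692.9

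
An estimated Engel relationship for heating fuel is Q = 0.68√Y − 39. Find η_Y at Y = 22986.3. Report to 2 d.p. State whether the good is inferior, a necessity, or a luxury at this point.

0.80 (necessity)

At Y = 22986.3: Q = 64.096.
dQ/dY = 0.68/(2√Y) = 0.00224256 at this income.
η = (dQ/dY)·(Y/Q) = 0.00224256 × (22986.3/64.096) = 0.80.
Since 0 < η < 1, the good is a necessity.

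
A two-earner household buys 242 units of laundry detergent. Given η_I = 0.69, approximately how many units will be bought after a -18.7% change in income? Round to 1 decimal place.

210.8

%ΔQ ≈ η × %ΔI = 0.69 × (-18.7%) = -12.903%.
New Q ≈ 242 × (1 − 0.12903) = 210.8.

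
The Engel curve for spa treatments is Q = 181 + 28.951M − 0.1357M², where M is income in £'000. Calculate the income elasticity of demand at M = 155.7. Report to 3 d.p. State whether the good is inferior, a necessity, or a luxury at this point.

At M = 155.7: Q = 1398.9648.
dQ/dM = 28.951 − 0.2714M = -13.30598.
η = (dQ/dM)·(M/Q) = -13.30598 × (155.7/1398.9648) = -1.481.
η < 0 ⇒ inferior good.

-1.481 (inferior good)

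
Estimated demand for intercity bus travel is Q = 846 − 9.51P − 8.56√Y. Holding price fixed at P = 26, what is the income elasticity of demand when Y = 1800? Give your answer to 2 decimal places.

At P = 26, Y = 1800: Q = 235.570.
Holding P constant, ∂Q/∂Y = -8.56/(2√Y) = -0.100881.
η_Y = (∂Q/∂Y)·(Y/Q) = -0.100881 × (1800/235.570) = -0.77.

-0.77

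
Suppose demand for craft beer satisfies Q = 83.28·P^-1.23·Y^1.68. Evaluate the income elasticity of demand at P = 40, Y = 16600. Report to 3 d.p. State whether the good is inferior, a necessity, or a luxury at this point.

1.680 (luxury)

For a multiplicative demand Q = A·P^α·Y^β, the income elasticity is β everywhere.
Here β = 1.68, so η = 1.680.
Since η > 1, this is a luxury.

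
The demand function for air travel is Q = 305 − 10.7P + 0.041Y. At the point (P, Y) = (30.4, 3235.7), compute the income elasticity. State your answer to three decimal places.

1.180

At P = 30.4, Y = 3235.7: Q = 112.384.
Holding P constant, ∂Q/∂Y = 0.041.
η_Y = (∂Q/∂Y)·(Y/Q) = 0.041 × (3235.7/112.384) = 1.180.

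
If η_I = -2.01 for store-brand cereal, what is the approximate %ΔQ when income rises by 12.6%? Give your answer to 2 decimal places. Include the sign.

-25.33%

%ΔQ ≈ η × %ΔI = -2.01 × 12.6% = -25.33%.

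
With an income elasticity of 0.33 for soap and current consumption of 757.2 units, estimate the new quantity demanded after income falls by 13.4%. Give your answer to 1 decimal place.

723.7

%ΔQ ≈ η × %ΔI = 0.33 × (-13.4%) = -4.422%.
New Q ≈ 757.2 × (1 − 0.04422) = 723.7.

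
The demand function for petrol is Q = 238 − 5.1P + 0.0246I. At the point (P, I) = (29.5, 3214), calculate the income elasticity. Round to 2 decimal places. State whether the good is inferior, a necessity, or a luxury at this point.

At P = 29.5, I = 3214: Q = 166.614.
Holding P constant, ∂Q/∂I = 0.0246.
η_I = (∂Q/∂I)·(I/Q) = 0.0246 × (3214/166.614) = 0.47.
Since 0 < η < 1, this is a necessity.

0.47 (necessity)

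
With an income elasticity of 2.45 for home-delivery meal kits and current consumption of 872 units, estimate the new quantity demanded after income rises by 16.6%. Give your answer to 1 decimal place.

1226.6

%ΔQ ≈ η × %ΔI = 2.45 × 16.6% = 40.67%.
New Q ≈ 872 × (1 + 0.4067) = 1226.6.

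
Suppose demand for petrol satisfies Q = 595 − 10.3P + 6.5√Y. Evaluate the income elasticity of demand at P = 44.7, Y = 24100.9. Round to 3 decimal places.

0.441

At P = 44.7, Y = 24100.9: Q = 1143.680.
Holding P constant, ∂Q/∂Y = 6.5/(2√Y) = 0.0209347.
η_Y = (∂Q/∂Y)·(Y/Q) = 0.0209347 × (24100.9/1143.680) = 0.441.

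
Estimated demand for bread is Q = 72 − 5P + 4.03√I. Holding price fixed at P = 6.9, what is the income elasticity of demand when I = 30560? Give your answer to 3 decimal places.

0.475

At P = 6.9, I = 30560: Q = 742.001.
Holding P constant, ∂Q/∂I = 4.03/(2√I) = 0.0115265.
η_I = (∂Q/∂I)·(I/Q) = 0.0115265 × (30560/742.001) = 0.475.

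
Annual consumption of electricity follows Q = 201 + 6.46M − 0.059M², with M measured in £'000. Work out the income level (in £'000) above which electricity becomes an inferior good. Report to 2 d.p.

dQ/dM = 6.46 − 0.118M.
The good is inferior where dQ/dM < 0. Setting dQ/dM = 0 gives M = 6.46 / 0.118 = 54.75.

54.75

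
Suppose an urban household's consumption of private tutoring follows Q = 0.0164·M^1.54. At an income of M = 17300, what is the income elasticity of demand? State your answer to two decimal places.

1.54

For Q = A·M^β the income elasticity is constant and equal to β.
Here β = 1.54, so η = 1.54.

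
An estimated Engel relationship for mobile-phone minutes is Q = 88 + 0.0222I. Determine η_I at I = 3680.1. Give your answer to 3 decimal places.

0.481

At I = 3680.1: Q = 169.698.
dQ/dI = 0.0222.
η = (dQ/dI)·(I/Q) = 0.0222 × (3680.1/169.698) = 0.481.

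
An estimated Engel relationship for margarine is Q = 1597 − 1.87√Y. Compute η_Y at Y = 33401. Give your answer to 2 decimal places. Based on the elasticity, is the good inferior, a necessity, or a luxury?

At Y = 33401: Q = 1255.240.
dQ/dY = -1.87/(2√Y) = -0.00511602 at this income.
η = (dQ/dY)·(Y/Q) = -0.00511602 × (33401/1255.240) = -0.14.
Since η < 0, the good is an inferior good.

-0.14 (inferior good)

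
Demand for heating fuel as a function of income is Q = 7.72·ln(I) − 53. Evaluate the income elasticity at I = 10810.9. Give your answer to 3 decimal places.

0.413

At I = 10810.9: Q = 18.706.
dQ/dI = 7.72/I = 0.000714094 at this income.
η = (dQ/dI)·(I/Q) = 0.000714094 × (10810.9/18.706) = 0.413.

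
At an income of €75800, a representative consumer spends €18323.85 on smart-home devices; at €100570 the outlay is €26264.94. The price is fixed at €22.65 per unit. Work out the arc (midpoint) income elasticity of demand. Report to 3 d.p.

With a constant price, Q₁ = 18323.85/22.65 = 809.000 and Q₂ = 26264.94/22.65 = 1159.600 (equivalently, work directly with expenditure since P cancels).
Midpoint %ΔQ = (26264.94 − 18323.85)/22294.39 = 0.35619; midpoint %ΔI = (100570 − 75800)/88185 = 0.28089.
η = 0.35619 / 0.28089 = 1.268.

1.268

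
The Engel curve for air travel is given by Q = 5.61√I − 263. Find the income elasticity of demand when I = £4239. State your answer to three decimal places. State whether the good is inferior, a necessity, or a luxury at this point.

At I = 4239: Q = 102.254.
dQ/dI = 5.61/(2√I) = 0.0430825 at this income.
η = (dQ/dI)·(I/Q) = 0.0430825 × (4239/102.254) = 1.786.
Since η > 1, the good is a luxury.

1.786 (luxury)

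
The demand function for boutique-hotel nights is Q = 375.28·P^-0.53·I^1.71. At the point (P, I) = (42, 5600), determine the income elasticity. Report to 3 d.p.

1.710

For a multiplicative demand Q = A·P^α·I^β, the income elasticity is β everywhere.
Here β = 1.71, so η = 1.710.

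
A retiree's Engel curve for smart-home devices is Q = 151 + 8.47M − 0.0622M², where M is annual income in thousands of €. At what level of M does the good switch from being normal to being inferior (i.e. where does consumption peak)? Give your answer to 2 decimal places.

dQ/dM = 8.47 − 0.1244M.
The good is inferior where dQ/dM < 0. Setting dQ/dM = 0 gives M = 8.47 / 0.1244 = 68.09.

68.09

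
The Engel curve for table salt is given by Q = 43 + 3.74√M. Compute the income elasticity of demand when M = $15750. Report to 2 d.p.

0.46

At M = 15750: Q = 512.366.
dQ/dM = 3.74/(2√M) = 0.0149005 at this income.
η = (dQ/dM)·(M/Q) = 0.0149005 × (15750/512.366) = 0.46.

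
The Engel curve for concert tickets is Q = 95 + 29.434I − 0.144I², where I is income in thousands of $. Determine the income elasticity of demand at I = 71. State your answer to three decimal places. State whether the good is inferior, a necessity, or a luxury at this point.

At I = 71: Q = 1458.9100.
dQ/dI = 29.434 − 0.288I = 8.98600.
η = (dQ/dI)·(I/Q) = 8.98600 × (71/1458.9100) = 0.437.
0 < η < 1 ⇒ necessity.

0.437 (necessity)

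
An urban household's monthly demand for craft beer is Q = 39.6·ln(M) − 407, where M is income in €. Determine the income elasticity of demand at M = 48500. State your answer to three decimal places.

1.955

At M = 48500: Q = 20.257.
dQ/dM = 39.6/M = 0.000816495 at this income.
η = (dQ/dM)·(M/Q) = 0.000816495 × (48500/20.257) = 1.955.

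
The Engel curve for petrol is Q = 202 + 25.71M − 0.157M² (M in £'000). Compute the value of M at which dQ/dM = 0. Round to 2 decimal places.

dQ/dM = 25.71 − 0.314M.
The good is inferior where dQ/dM < 0. Setting dQ/dM = 0 gives M = 25.71 / 0.314 = 81.88.

81.88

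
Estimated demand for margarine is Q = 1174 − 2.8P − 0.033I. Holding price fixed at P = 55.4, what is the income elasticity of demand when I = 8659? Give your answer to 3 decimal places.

-0.390

At P = 55.4, I = 8659: Q = 733.133.
Holding P constant, ∂Q/∂I = −0.033.
η_I = (∂Q/∂I)·(I/Q) = -0.033 × (8659/733.133) = -0.390.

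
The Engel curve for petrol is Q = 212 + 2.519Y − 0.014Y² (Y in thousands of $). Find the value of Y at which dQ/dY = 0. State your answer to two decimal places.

89.96

dQ/dY = 2.519 − 0.028Y.
The good is inferior where dQ/dY < 0. Setting dQ/dY = 0 gives Y = 2.519 / 0.028 = 89.96.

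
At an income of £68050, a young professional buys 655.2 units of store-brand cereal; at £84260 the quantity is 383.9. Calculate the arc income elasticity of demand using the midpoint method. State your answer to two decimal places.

ΔQ = 383.9 − 655.2 = -271.3; midpoint Q̄ = (655.2 + 383.9)/2 = 519.55.
ΔI = 84260 − 68050 = 16210; midpoint Ī = (68050 + 84260)/2 = 76155.
η = (ΔQ/Q̄) ÷ (ΔI/Ī) = (-271.3/519.55) ÷ (16210/76155) = -2.45.

-2.45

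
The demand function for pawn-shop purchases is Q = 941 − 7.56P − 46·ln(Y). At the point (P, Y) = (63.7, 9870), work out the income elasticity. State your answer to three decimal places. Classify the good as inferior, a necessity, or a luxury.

-1.265 (inferior good)

At P = 63.7, Y = 9870: Q = 36.354.
Holding P constant, ∂Q/∂Y = -46/Y = -0.00466059.
η_Y = (∂Q/∂Y)·(Y/Q) = -0.00466059 × (9870/36.354) = -1.265.
Since η < 0, this is an inferior good.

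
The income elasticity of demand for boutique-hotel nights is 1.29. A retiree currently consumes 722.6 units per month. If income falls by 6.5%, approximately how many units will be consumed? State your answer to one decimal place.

%ΔQ ≈ η × %ΔI = 1.29 × (-6.5%) = -8.385%.
New Q ≈ 722.6 × (1 − 0.08385) = 662.0.

662.0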